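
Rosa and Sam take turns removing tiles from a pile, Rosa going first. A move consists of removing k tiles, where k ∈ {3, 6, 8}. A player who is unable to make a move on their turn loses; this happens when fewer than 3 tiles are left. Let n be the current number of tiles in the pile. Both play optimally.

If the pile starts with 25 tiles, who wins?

Rosa wins.

Compute win/loss labels from the base case upward. A position with no move is L. Any other position is W if it can reach an L in one move, else L.
n=0: no move → L
n=1: no move → L
n=2: no move → L
n=3: W (go to 0, an L position)
n=4: W (go to 1, an L position)
n=5: W (go to 2, an L position)
n=6: W (go to 0, an L position)
n=7: W (go to 1, an L position)
n=8: W (go to 2, an L position)
n=9: W (go to 1, an L position)
n=10: W (go to 2, an L position)
n=11: L (options 8(W), 5(W), 3(W) are all W)
n=12: L (options 9(W), 6(W), 4(W) are all W)
n=13: L (options 10(W), 7(W), 5(W) are all W)
n=14: W (go to 11, an L position)
n=15: W (go to 12, an L position)
n=16: W (go to 13, an L position)
n=17: W (go to 11, an L position)
n=18: W (go to 12, an L position)
n=19: W (go to 13, an L position)
n=20: W (go to 12, an L position)
n=21: W (go to 13, an L position)
n=22: L (options 19(W), 16(W), 14(W) are all W)
n=23: L (options 20(W), 17(W), 15(W) are all W)
n=24: L (options 21(W), 18(W), 16(W) are all W)
n=25: W (go to 22, an L position)
The starting position 25 is W: Rosa should remove 3, leaving 22, handing over an L position.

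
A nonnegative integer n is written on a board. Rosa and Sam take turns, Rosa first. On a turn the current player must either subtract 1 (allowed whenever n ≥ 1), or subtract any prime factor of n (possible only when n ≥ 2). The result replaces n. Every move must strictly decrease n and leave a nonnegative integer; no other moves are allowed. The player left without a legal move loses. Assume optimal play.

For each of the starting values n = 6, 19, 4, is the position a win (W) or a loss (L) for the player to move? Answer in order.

Label each position W (a win for the player to move) or L (a loss). A position with no legal move is L; any other position is W exactly when some move reaches an L, and L when every move reaches a W.
n=0: no move → L
n=1: →0(L), so W
n=2: →0(L), so W
n=3: →0(L), so W
n=4: →2(W), 3(W) — all W, so L
n=5: →0(L), so W
n=6: →4(L), so W
n=7: →0(L), so W
n=8: →6(W), 7(W) — all W, so L
n=9: →8(L), so W
n=10: →8(L), so W
n=11: →0(L), so W
n=12: →9(W), 10(W), 11(W) — all W, so L
n=13: →0(L), so W
n=14: →12(L), so W
n=15: →12(L), so W
n=16: →14(W), 15(W) — all W, so L
n=17: →0(L), so W
n=18: →16(L), so W
n=19: →0(L), so W

6: W, 19: W, 4: L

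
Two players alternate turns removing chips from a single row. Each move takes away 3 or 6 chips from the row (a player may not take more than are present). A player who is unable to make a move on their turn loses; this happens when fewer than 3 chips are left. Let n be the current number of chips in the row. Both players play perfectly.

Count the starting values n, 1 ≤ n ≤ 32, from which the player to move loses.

11

Work bottom-up. With no move the player to move loses. Otherwise the position is W if at least one move leads to an L position for the opponent, and L if every move leads to a W.
n=0: no move → L
n=1: no move → L
n=2: no move → L
n=3: W (go to 0, an L position)
n=4: W (go to 1, an L position)
n=5: W (go to 2, an L position)
n=6: W (go to 0, an L position)
n=7: W (go to 1, an L position)
n=8: W (go to 2, an L position)
n=9: L (options 6(W), 3(W) are all W)
n=10: L (options 7(W), 4(W) are all W)
n=11: L (options 8(W), 5(W) are all W)
n=12: W (go to 9, an L position)
n=13: W (go to 10, an L position)
n=14: W (go to 11, an L position)
n=15: W (go to 9, an L position)
n=16: W (go to 10, an L position)
n=17: W (go to 11, an L position)
n=18: L (options 15(W), 12(W) are all W)
n=19: L (options 16(W), 13(W) are all W)
n=20: L (options 17(W), 14(W) are all W)
n=21: W (go to 18, an L position)
n=22: W (go to 19, an L position)
n=23: W (go to 20, an L position)
n=24: W (go to 18, an L position)
n=25: W (go to 19, an L position)
n=26: W (go to 20, an L position)
n=27: L (options 24(W), 21(W) are all W)
n=28: L (options 25(W), 22(W) are all W)
n=29: L (options 26(W), 23(W) are all W)
n=30: W (go to 27, an L position)
n=31: W (go to 28, an L position)
n=32: W (go to 29, an L position)
L entries with 1 ≤ n ≤ 32 (n=0 is outside the asked range and is not counted): n = 1, 2, 9, 10, 11, 18, 19, 20, 27, 28, 29; that makes 11.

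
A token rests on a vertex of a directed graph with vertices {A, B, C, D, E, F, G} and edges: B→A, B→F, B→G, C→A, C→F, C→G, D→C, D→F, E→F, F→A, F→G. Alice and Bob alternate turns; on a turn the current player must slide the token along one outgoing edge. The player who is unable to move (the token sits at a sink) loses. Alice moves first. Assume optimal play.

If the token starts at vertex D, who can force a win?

Bob wins.

Label each position W (a win for the player to move) or L (a loss). A position with no legal move is L; any other position is W exactly when some move reaches an L, and L when every move reaches a W.
Every edge goes from a vertex to one that appears earlier in the order G, A, F, B, E, C, D, so processing vertices in that order labels each vertex after all of its successors.
G: no outgoing edge → L
A: no outgoing edge → L
F: →A(L), so W
B: →A(L), so W
E: →F(W) only, which is W, so L
C: →A(L), so W
D: →C(W), F(W) — all W, so L
Every move from D reaches a W position, so the mover loses.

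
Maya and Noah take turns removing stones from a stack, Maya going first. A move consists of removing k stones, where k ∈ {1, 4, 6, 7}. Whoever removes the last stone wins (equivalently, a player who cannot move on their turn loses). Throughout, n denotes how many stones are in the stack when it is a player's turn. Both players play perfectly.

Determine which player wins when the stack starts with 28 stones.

Noah wins.

Compute win/loss labels from the base case upward. A position with no move is L. Any other position is W if it can reach an L in one move, else L.
n=0: no move → L
n=1: W (go to 0, an L position)
n=2: L (sole option 1(W) is W)
n=3: W (go to 2, an L position)
n=4: W (go to 0, an L position)
n=5: L (options 4(W), 1(W) are all W)
n=6: W (go to 5, an L position)
n=7: W (go to 0, an L position)
n=8: W (go to 2, an L position)
n=9: W (go to 5, an L position)
n=10: L (options 9(W), 6(W), 4(W), 3(W) are all W)
n=11: W (go to 10, an L position)
n=12: W (go to 5, an L position)
n=13: L (options 12(W), 9(W), 7(W), 6(W) are all W)
n=14: W (go to 13, an L position)
n=15: L (options 14(W), 11(W), 9(W), 8(W) are all W)
n=16: W (go to 15, an L position)
n=17: W (go to 13, an L position)
n=18: L (options 17(W), 14(W), 12(W), 11(W) are all W)
n=19: W (go to 18, an L position)
n=20: W (go to 13, an L position)
n=21: W (go to 15, an L position)
n=22: W (go to 18, an L position)
n=23: L (options 22(W), 19(W), 17(W), 16(W) are all W)
n=24: W (go to 23, an L position)
n=25: W (go to 18, an L position)
n=26: L (options 25(W), 22(W), 20(W), 19(W) are all W)
n=27: W (go to 26, an L position)
n=28: L (options 27(W), 24(W), 22(W), 21(W) are all W)
Every move from 28 reaches a W position, so the mover loses.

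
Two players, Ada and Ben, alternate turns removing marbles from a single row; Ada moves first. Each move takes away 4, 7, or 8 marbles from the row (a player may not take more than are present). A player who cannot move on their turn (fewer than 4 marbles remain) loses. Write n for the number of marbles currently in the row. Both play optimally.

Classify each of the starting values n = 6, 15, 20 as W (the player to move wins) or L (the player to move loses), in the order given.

Build the W/L table. Terminal = L. A non-terminal position is W if it has a move to some L; otherwise it is L.
n=0: no move → L
n=1: no move → L
n=2: no move → L
n=3: no move → L
n=4: can move to 0, which is L ⇒ W
n=5: can move to 1, which is L ⇒ W
n=6: can move to 2, which is L ⇒ W
n=7: can move to 3, which is L ⇒ W
n=8: can move to 1, which is L ⇒ W
n=9: can move to 2, which is L ⇒ W
n=10: can move to 3, which is L ⇒ W
n=11: can move to 3, which is L ⇒ W
n=12: moves to 8(W), 5(W), 4(W); every one is W ⇒ L
n=13: moves to 9(W), 6(W), 5(W); every one is W ⇒ L
n=14: moves to 10(W), 7(W), 6(W); every one is W ⇒ L
n=15: moves to 11(W), 8(W), 7(W); every one is W ⇒ L
n=16: can move to 12, which is L ⇒ W
n=17: can move to 13, which is L ⇒ W
n=18: can move to 14, which is L ⇒ W
n=19: can move to 15, which is L ⇒ W
n=20: can move to 13, which is L ⇒ W

6: W, 15: L, 20: W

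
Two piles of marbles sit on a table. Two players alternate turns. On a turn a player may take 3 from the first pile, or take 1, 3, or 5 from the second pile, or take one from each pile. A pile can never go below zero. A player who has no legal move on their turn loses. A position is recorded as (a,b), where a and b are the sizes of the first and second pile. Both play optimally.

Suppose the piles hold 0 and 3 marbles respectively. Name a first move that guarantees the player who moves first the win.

Move to (0,2).

Label each position W (a win for the player to move) or L (a loss). A position with no legal move is L; any other position is W exactly when some move reaches an L, and L when every move reaches a W.
No move ever increases a pile, so every position that can arise here has a ≤ 0 and b ≤ 3; it is enough to label the cells with 0 ≤ a ≤ 0 and 0 ≤ b ≤ 3.
Every move lowers a or b (never raises either), so fill the grid row by row in increasing a, and left to right within a row: each cell's successors are then already labelled.
      b=0  b=1  b=2  b=3
a=0:    L    W    L    W
Cells with no legal move (terminal, hence L): (0,0).
The remaining L cells, each justified by listing all of its moves:
(0,2): L (sole option (0,1)(W) is W)
Every other cell has at least one move into one of the L cells above, so it is W.
From (0,3), the L positions reachable in one move are: (0,2), (0,0). Any move reaching one of these is winning.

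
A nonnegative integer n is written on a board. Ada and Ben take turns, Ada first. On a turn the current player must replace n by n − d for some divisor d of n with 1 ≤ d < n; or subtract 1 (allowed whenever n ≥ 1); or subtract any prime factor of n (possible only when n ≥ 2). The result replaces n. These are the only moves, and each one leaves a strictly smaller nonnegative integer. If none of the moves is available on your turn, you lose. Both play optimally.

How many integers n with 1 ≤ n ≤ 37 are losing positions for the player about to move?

Work bottom-up. With no move the player to move loses. Otherwise the position is W if at least one move leads to an L position for the opponent, and L if every move leads to a W.
n=0: no move → L
n=1: W (go to 0, an L position)
n=2: W (go to 0, an L position)
n=3: W (go to 0, an L position)
n=4: L (options 2(W), 3(W) are all W)
n=5: W (go to 0, an L position)
n=6: W (go to 4, an L position)
n=7: W (go to 0, an L position)
n=8: W (go to 4, an L position)
n=9: L (options 6(W), 8(W) are all W)
n=10: W (go to 9, an L position)
n=11: W (go to 0, an L position)
n=12: W (go to 9, an L position)
n=13: W (go to 0, an L position)
n=14: L (options 7(W), 12(W), 13(W) are all W)
n=15: W (go to 14, an L position)
n=16: W (go to 14, an L position)
n=17: W (go to 0, an L position)
n=18: W (go to 9, an L position)
n=19: W (go to 0, an L position)
n=20: L (options 10(W), 15(W), 16(W), 18(W), 19(W) are all W)
n=21: W (go to 14, an L position)
n=22: W (go to 20, an L position)
n=23: W (go to 0, an L position)
n=24: W (go to 20, an L position)
n=25: W (go to 20, an L position)
n=26: L (options 13(W), 24(W), 25(W) are all W)
n=27: W (go to 26, an L position)
n=28: W (go to 14, an L position)
n=29: W (go to 0, an L position)
n=30: W (go to 20, an L position)
n=31: W (go to 0, an L position)
n=32: L (options 16(W), 24(W), 28(W), 30(W), 31(W) are all W)
n=33: W (go to 32, an L position)
n=34: W (go to 32, an L position)
n=35: L (options 28(W), 30(W), 34(W) are all W)
n=36: W (go to 32, an L position)
n=37: W (go to 0, an L position)
L entries with 1 ≤ n ≤ 37 (n=0 is outside the asked range and is not counted): n = 4, 9, 14, 20, 26, 32, 35; that makes 7.

7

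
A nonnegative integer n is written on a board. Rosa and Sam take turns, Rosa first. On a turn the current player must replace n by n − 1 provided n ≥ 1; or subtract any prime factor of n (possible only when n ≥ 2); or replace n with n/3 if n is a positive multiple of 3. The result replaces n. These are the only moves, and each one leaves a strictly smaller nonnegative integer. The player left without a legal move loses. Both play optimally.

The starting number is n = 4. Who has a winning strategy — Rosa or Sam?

Work bottom-up. With no move the player to move loses. Otherwise the position is W if at least one move leads to an L position for the opponent, and L if every move leads to a W.
n=0: no move → L
n=1: →0(L), so W
n=2: →0(L), so W
n=3: →0(L), so W
n=4: →2(W), 3(W) — all W, so L
The starting position 4 is L: whatever Rosa does, the opponent receives a W position.

Sam wins.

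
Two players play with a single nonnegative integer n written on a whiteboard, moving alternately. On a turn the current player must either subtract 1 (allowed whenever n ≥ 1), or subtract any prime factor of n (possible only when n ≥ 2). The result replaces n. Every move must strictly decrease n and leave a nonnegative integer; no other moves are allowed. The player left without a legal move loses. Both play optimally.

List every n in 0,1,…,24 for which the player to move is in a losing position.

Label each position W (a win for the player to move) or L (a loss). A position with no legal move is L; any other position is W exactly when some move reaches an L, and L when every move reaches a W.
n=0: no move → L
n=1: W (go to 0, an L position)
n=2: W (go to 0, an L position)
n=3: W (go to 0, an L position)
n=4: L (options 2(W), 3(W) are all W)
n=5: W (go to 0, an L position)
n=6: W (go to 4, an L position)
n=7: W (go to 0, an L position)
n=8: L (options 6(W), 7(W) are all W)
n=9: W (go to 8, an L position)
n=10: W (go to 8, an L position)
n=11: W (go to 0, an L position)
n=12: L (options 9(W), 10(W), 11(W) are all W)
n=13: W (go to 0, an L position)
n=14: W (go to 12, an L position)
n=15: W (go to 12, an L position)
n=16: L (options 14(W), 15(W) are all W)
n=17: W (go to 0, an L position)
n=18: W (go to 16, an L position)
n=19: W (go to 0, an L position)
n=20: L (options 15(W), 18(W), 19(W) are all W)
n=21: W (go to 20, an L position)
n=22: W (go to 20, an L position)
n=23: W (go to 0, an L position)
n=24: L (options 21(W), 22(W), 23(W) are all W)
Reading off the rows marked L gives the requested list; there are 7 such values of n.

0, 4, 8, 12, 16, 20, 24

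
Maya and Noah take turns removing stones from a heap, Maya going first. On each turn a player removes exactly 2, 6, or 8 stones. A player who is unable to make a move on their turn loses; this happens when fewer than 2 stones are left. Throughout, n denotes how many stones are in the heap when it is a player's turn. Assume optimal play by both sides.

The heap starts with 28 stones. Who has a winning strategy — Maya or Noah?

Noah wins.

Positions with no move are L. A position that does have a move is losing for the player to move precisely when every available move leads to a winning position for the opponent. Fill in the labels:
n=0: no move → L
n=1: no move → L
n=2: W (go to 0, an L position)
n=3: W (go to 1, an L position)
n=4: L (sole option 2(W) is W)
n=5: L (sole option 3(W) is W)
n=6: W (go to 4, an L position)
n=7: W (go to 5, an L position)
n=8: W (go to 0, an L position)
n=9: W (go to 1, an L position)
n=10: W (go to 4, an L position)
n=11: W (go to 5, an L position)
n=12: W (go to 4, an L position)
n=13: W (go to 5, an L position)
n=14: L (options 12(W), 8(W), 6(W) are all W)
n=15: L (options 13(W), 9(W), 7(W) are all W)
n=16: W (go to 14, an L position)
n=17: W (go to 15, an L position)
n=18: L (options 16(W), 12(W), 10(W) are all W)
n=19: L (options 17(W), 13(W), 11(W) are all W)
n=20: W (go to 18, an L position)
n=21: W (go to 19, an L position)
n=22: W (go to 14, an L position)
n=23: W (go to 15, an L position)
n=24: W (go to 18, an L position)
n=25: W (go to 19, an L position)
n=26: W (go to 18, an L position)
n=27: W (go to 19, an L position)
n=28: L (options 26(W), 22(W), 20(W) are all W)
The starting position 28 is L: whatever Maya does, the opponent receives a W position.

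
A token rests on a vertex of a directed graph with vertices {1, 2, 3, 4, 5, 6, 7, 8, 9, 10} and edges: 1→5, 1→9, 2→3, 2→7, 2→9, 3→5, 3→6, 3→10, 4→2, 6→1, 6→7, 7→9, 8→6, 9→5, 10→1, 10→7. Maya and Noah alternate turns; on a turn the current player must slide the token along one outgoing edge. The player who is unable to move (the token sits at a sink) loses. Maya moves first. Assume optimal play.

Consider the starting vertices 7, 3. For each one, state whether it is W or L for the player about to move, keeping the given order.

7: L, 3: W

Classify positions by backward induction: terminal positions (no move available) are L. From any other position, the mover wins iff some move reaches an L.
Every edge goes from a vertex to one that appears earlier in the order 5, 9, 1, 7, 10, 6, 8, 3, 2, 4, so processing vertices in that order labels each vertex after all of its successors.
5: no outgoing edge → L
9: reaches L-position 5 → W
1: reaches L-position 5 → W
7: only reaches 9(W), which is W → L
10: reaches L-position 7 → W
6: reaches L-position 7 → W
8: only reaches 6(W), which is W → L
3: reaches L-position 5 → W
2: reaches L-position 7 → W
4: only reaches 2(W), which is W → L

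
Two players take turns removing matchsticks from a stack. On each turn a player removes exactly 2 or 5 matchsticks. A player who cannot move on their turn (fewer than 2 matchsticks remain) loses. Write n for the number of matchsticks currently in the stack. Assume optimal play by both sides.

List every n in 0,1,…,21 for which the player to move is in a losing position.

Compute win/loss labels from the base case upward. A position with no move is L. Any other position is W if it can reach an L in one move, else L.
n=0: no move → L
n=1: no move → L
n=2: reaches L-position 0 → W
n=3: reaches L-position 1 → W
n=4: only reaches 2(W), which is W → L
n=5: reaches L-position 0 → W
n=6: reaches L-position 4 → W
n=7: only reaches 5(W), 2(W), all W → L
n=8: only reaches 6(W), 3(W), all W → L
n=9: reaches L-position 7 → W
n=10: reaches L-position 8 → W
n=11: only reaches 9(W), 6(W), all W → L
n=12: reaches L-position 7 → W
n=13: reaches L-position 11 → W
n=14: only reaches 12(W), 9(W), all W → L
n=15: only reaches 13(W), 10(W), all W → L
n=16: reaches L-position 14 → W
n=17: reaches L-position 15 → W
n=18: only reaches 16(W), 13(W), all W → L
n=19: reaches L-position 14 → W
n=20: reaches L-position 18 → W
n=21: only reaches 19(W), 16(W), all W → L
The losing starting values of n are exactly the entries labelled L in this table (10 of them).

0, 1, 4, 7, 8, 11, 14, 15, 18, 21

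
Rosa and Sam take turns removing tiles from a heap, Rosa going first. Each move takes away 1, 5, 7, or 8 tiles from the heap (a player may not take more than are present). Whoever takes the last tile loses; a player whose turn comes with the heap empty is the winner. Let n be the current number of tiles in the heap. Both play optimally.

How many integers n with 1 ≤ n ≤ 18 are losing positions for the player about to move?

Positions with no move are W. A position that does have a move is losing for the player to move precisely when every available move leads to a winning position for the opponent. Fill in the labels:
n=0: no move; the opponent has just taken the last tile and therefore loses → W
n=1: →0(W) only, which is W, so L
n=2: →1(L), so W
n=3: →2(W) only, which is W, so L
n=4: →3(L), so W
n=5: →4(W), 0(W) — all W, so L
n=6: →5(L), so W
n=7: →6(W), 2(W), 0(W) — all W, so L
n=8: →7(L), so W
n=9: →1(L), so W
n=10: →5(L), so W
n=11: →3(L), so W
n=12: →7(L), so W
n=13: →5(L), so W
n=14: →7(L), so W
n=15: →7(L), so W
n=16: →15(W), 11(W), 9(W), 8(W) — all W, so L
n=17: →16(L), so W
n=18: →17(W), 13(W), 11(W), 10(W) — all W, so L
L entries with 1 ≤ n ≤ 18 (the range starts at n=1): n = 1, 3, 5, 7, 16, 18; that makes 6.

6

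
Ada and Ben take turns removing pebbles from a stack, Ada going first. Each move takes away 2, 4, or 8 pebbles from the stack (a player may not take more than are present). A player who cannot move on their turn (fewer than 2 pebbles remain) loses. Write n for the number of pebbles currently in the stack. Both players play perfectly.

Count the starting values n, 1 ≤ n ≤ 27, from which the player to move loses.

9

Compute win/loss labels from the base case upward. A position with no move is L. Any other position is W if it can reach an L in one move, else L.
n=0: no move → L
n=1: no move → L
n=2: →0(L), so W
n=3: →1(L), so W
n=4: →0(L), so W
n=5: →1(L), so W
n=6: →4(W), 2(W) — all W, so L
n=7: →5(W), 3(W) — all W, so L
n=8: →6(L), so W
n=9: →7(L), so W
n=10: →6(L), so W
n=11: →7(L), so W
n=12: →10(W), 8(W), 4(W) — all W, so L
n=13: →11(W), 9(W), 5(W) — all W, so L
n=14: →12(L), so W
n=15: →13(L), so W
n=16: →12(L), so W
n=17: →13(L), so W
n=18: →16(W), 14(W), 10(W) — all W, so L
n=19: →17(W), 15(W), 11(W) — all W, so L
n=20: →18(L), so W
n=21: →19(L), so W
n=22: →18(L), so W
n=23: →19(L), so W
n=24: →22(W), 20(W), 16(W) — all W, so L
n=25: →23(W), 21(W), 17(W) — all W, so L
n=26: →24(L), so W
n=27: →25(L), so W
L entries with 1 ≤ n ≤ 27 (n=0 is outside the asked range and is not counted): n = 1, 6, 7, 12, 13, 18, 19, 24, 25; that makes 9.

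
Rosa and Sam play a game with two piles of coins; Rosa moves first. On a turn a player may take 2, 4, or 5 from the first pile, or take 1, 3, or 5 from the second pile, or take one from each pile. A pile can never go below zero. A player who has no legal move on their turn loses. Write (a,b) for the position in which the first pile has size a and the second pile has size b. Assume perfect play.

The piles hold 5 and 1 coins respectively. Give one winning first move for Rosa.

Use the standard recursion: the mover loses at a terminal position; elsewhere, the mover wins exactly when some move hands the opponent an L position.
No move ever increases a pile, so every position that can arise here has a ≤ 5 and b ≤ 1; it is enough to label the cells with 0 ≤ a ≤ 5 and 0 ≤ b ≤ 1.
Every move lowers a or b (never raises either), so fill the grid row by row in increasing a, and left to right within a row: each cell's successors are then already labelled.
      b=0  b=1
a=0:    L    W
a=1:    L    W
a=2:    W    W
a=3:    W    L
a=4:    W    L
a=5:    W    W
Cells with no legal move (terminal, hence L): (0,0), (1,0).
The remaining L cells, each justified by listing all of its moves:
(3,1): →(1,1)(W), (3,0)(W), (2,0)(W) — all W, so L
(4,1): →(2,1)(W), (0,1)(W), (4,0)(W), (3,0)(W) — all W, so L
Every other cell has at least one move into one of the L cells above, so it is W.
From (5,1), the L positions reachable in one move are: (3,1).

Move to (3,1).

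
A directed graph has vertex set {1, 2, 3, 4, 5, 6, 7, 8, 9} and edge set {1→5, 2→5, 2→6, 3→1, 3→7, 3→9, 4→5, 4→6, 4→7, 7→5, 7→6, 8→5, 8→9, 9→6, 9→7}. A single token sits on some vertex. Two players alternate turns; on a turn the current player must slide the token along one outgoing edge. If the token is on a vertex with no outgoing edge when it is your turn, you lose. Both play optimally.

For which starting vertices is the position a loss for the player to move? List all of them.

3, 5, 6

Compute win/loss labels from the base case upward. A position with no move is L. Any other position is W if it can reach an L in one move, else L.
Every edge goes from a vertex to one that appears earlier in the order 5, 6, 7, 2, 4, 1, 9, 3, 8, so processing vertices in that order labels each vertex after all of its successors.
5: no outgoing edge → L
6: no outgoing edge → L
7: can move to 6, which is L ⇒ W
2: can move to 6, which is L ⇒ W
4: can move to 6, which is L ⇒ W
1: can move to 5, which is L ⇒ W
9: can move to 6, which is L ⇒ W
3: moves to 9(W), 1(W), 7(W); every one is W ⇒ L
8: can move to 5, which is L ⇒ W
Reading off the rows marked L gives the requested list; there are 3 such vertices.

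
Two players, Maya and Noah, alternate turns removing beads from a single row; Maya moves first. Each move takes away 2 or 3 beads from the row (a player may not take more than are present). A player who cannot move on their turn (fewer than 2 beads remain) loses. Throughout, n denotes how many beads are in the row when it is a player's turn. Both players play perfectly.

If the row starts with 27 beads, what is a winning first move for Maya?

Remove 2, leaving 25.

Classify positions by backward induction: terminal positions (no move available) are L. From any other position, the mover wins iff some move reaches an L.
n=0: no move → L
n=1: no move → L
n=2: W (go to 0, an L position)
n=3: W (go to 1, an L position)
n=4: W (go to 1, an L position)
n=5: L (options 3(W), 2(W) are all W)
n=6: L (options 4(W), 3(W) are all W)
n=7: W (go to 5, an L position)
n=8: W (go to 6, an L position)
n=9: W (go to 6, an L position)
n=10: L (options 8(W), 7(W) are all W)
n=11: L (options 9(W), 8(W) are all W)
n=12: W (go to 10, an L position)
n=13: W (go to 11, an L position)
n=14: W (go to 11, an L position)
n=15: L (options 13(W), 12(W) are all W)
n=16: L (options 14(W), 13(W) are all W)
n=17: W (go to 15, an L position)
n=18: W (go to 16, an L position)
n=19: W (go to 16, an L position)
n=20: L (options 18(W), 17(W) are all W)
n=21: L (options 19(W), 18(W) are all W)
n=22: W (go to 20, an L position)
n=23: W (go to 21, an L position)
n=24: W (go to 21, an L position)
n=25: L (options 23(W), 22(W) are all W)
n=26: L (options 24(W), 23(W) are all W)
n=27: W (go to 25, an L position)
From 27, the L positions reachable in one move are: 25.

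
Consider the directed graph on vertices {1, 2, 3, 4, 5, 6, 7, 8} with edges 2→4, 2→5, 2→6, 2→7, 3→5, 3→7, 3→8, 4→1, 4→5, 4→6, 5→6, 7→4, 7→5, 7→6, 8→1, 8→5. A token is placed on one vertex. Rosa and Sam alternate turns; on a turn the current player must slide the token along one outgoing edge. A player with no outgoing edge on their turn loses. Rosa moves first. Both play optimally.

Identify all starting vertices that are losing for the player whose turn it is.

1, 3, 6

Use the standard recursion: the mover loses at a terminal position; elsewhere, the mover wins exactly when some move hands the opponent an L position.
Every edge goes from a vertex to one that appears earlier in the order 1, 6, 5, 4, 7, 8, 2, 3, so processing vertices in that order labels each vertex after all of its successors.
1: no outgoing edge → L
6: no outgoing edge → L
5: W (go to 6, an L position)
4: W (go to 6, an L position)
7: W (go to 6, an L position)
8: W (go to 1, an L position)
2: W (go to 6, an L position)
3: L (options 8(W), 7(W), 5(W) are all W)
Reading off the rows marked L gives the requested list; there are 3 such vertices.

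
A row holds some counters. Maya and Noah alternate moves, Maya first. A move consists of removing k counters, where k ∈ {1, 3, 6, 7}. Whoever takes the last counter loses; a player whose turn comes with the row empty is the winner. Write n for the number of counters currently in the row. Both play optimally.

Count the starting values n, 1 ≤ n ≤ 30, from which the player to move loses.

9

Use the standard recursion: the mover wins at a terminal position; elsewhere, the mover wins exactly when some move hands the opponent an L position.
n=0: no move; the opponent has just taken the last counter and therefore loses → W
n=1: L (sole option 0(W) is W)
n=2: W (go to 1, an L position)
n=3: L (options 2(W), 0(W) are all W)
n=4: W (go to 3, an L position)
n=5: L (options 4(W), 2(W) are all W)
n=6: W (go to 5, an L position)
n=7: W (go to 1, an L position)
n=8: W (go to 5, an L position)
n=9: W (go to 3, an L position)
n=10: W (go to 3, an L position)
n=11: W (go to 5, an L position)
n=12: W (go to 5, an L position)
n=13: L (options 12(W), 10(W), 7(W), 6(W) are all W)
n=14: W (go to 13, an L position)
n=15: L (options 14(W), 12(W), 9(W), 8(W) are all W)
n=16: W (go to 15, an L position)
n=17: L (options 16(W), 14(W), 11(W), 10(W) are all W)
n=18: W (go to 17, an L position)
n=19: W (go to 13, an L position)
n=20: W (go to 17, an L position)
n=21: W (go to 15, an L position)
n=22: W (go to 15, an L position)
n=23: W (go to 17, an L position)
n=24: W (go to 17, an L position)
n=25: L (options 24(W), 22(W), 19(W), 18(W) are all W)
n=26: W (go to 25, an L position)
n=27: L (options 26(W), 24(W), 21(W), 20(W) are all W)
n=28: W (go to 27, an L position)
n=29: L (options 28(W), 26(W), 23(W), 22(W) are all W)
n=30: W (go to 29, an L position)
L entries with 1 ≤ n ≤ 30 (the range starts at n=1): n = 1, 3, 5, 13, 15, 17, 25, 27, 29; that makes 9.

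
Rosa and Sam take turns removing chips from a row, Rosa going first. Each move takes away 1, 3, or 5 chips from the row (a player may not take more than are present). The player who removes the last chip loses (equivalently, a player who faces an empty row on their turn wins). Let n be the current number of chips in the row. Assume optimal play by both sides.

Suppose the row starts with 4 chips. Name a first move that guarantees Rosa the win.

Remove 1, leaving 3.

Use the standard recursion: the mover wins at a terminal position; elsewhere, the mover wins exactly when some move hands the opponent an L position.
n=0: no move; the opponent has just taken the last chip and therefore loses → W
n=1: L (sole option 0(W) is W)
n=2: W (go to 1, an L position)
n=3: L (options 2(W), 0(W) are all W)
n=4: W (go to 3, an L position)
From 4, the L positions reachable in one move are: 3, 1. Any move reaching one of these is winning.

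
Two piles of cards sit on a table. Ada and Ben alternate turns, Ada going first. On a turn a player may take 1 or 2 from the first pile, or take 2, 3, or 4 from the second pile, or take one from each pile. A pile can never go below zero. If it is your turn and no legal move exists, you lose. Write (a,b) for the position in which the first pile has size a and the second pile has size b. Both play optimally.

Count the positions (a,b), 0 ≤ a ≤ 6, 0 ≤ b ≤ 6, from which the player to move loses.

Use the standard recursion: the mover loses at a terminal position; elsewhere, the mover wins exactly when some move hands the opponent an L position.
Every move lowers a or b (never raises either), so fill the grid row by row in increasing a, and left to right within a row: each cell's successors are then already labelled.
      b=0  b=1  b=2  b=3  b=4  b=5  b=6
a=0:    L    L    W    W    W    W    L
a=1:    W    W    W    L    L    W    W
a=2:    W    W    L    W    W    W    W
a=3:    L    L    W    W    W    W    L
a=4:    W    W    W    L    L    W    W
a=5:    W    W    L    W    W    W    W
a=6:    L    L    W    W    W    W    L
Cells with no legal move (terminal, hence L): (0,0), (0,1).
The remaining L cells, each justified by listing all of its moves:
(0,6): →(0,4)(W), (0,3)(W), (0,2)(W) — all W, so L
(1,3): →(0,3)(W), (1,1)(W), (1,0)(W), (0,2)(W) — all W, so L
(1,4): →(0,4)(W), (1,2)(W), (1,1)(W), (1,0)(W), (0,3)(W) — all W, so L
(2,2): →(1,2)(W), (0,2)(W), (2,0)(W), (1,1)(W) — all W, so L
(3,0): →(2,0)(W), (1,0)(W) — all W, so L
(3,1): →(2,1)(W), (1,1)(W), (2,0)(W) — all W, so L
(3,6): →(2,6)(W), (1,6)(W), (3,4)(W), (3,3)(W), (3,2)(W), (2,5)(W) — all W, so L
(4,3): →(3,3)(W), (2,3)(W), (4,1)(W), (4,0)(W), (3,2)(W) — all W, so L
(4,4): →(3,4)(W), (2,4)(W), (4,2)(W), (4,1)(W), (4,0)(W), (3,3)(W) — all W, so L
(5,2): →(4,2)(W), (3,2)(W), (5,0)(W), (4,1)(W) — all W, so L
(6,0): →(5,0)(W), (4,0)(W) — all W, so L
(6,1): →(5,1)(W), (4,1)(W), (5,0)(W) — all W, so L
(6,6): →(5,6)(W), (4,6)(W), (6,4)(W), (6,3)(W), (6,2)(W), (5,5)(W) — all W, so L
Every other cell has at least one move into one of the L cells above, so it is W.
L cells per row: a=0: 3, a=1: 2, a=2: 1, a=3: 3, a=4: 2, a=5: 1, a=6: 3; total 15.

15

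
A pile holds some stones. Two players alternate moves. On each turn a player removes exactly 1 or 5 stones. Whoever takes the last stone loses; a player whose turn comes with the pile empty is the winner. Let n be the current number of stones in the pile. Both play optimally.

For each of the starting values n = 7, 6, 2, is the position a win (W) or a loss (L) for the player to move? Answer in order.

Build the W/L table. Terminal = W. A non-terminal position is W if it has a move to some L; otherwise it is L.
n=0: no move; the opponent has just taken the last stone and therefore loses → W
n=1: →0(W) only, which is W, so L
n=2: →1(L), so W
n=3: →2(W) only, which is W, so L
n=4: →3(L), so W
n=5: →4(W), 0(W) — all W, so L
n=6: →5(L), so W
n=7: →6(W), 2(W) — all W, so L

7: L, 6: W, 2: W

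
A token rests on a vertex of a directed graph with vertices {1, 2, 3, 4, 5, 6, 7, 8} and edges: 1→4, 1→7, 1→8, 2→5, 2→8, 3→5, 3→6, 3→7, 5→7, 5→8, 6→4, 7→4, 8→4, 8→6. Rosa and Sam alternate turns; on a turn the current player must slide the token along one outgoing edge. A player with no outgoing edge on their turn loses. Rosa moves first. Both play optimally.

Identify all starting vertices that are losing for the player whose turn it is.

Compute win/loss labels from the base case upward. A position with no move is L. Any other position is W if it can reach an L in one move, else L.
Every edge goes from a vertex to one that appears earlier in the order 4, 6, 7, 8, 5, 1, 2, 3, so processing vertices in that order labels each vertex after all of its successors.
4: no outgoing edge → L
6: →4(L), so W
7: →4(L), so W
8: →4(L), so W
5: →8(W), 7(W) — all W, so L
1: →4(L), so W
2: →5(L), so W
3: →5(L), so W
Reading off the rows marked L gives the requested list; there are 2 such vertices.

4, 5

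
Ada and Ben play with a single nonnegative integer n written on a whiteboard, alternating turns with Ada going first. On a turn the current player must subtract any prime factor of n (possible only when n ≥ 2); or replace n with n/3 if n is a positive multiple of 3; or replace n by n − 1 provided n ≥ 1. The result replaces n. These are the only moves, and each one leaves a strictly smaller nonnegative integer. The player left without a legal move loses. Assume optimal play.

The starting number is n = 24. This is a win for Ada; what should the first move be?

Classify positions by backward induction: terminal positions (no move available) are L. From any other position, the mover wins iff some move reaches an L.
n=0: no move → L
n=1: W (go to 0, an L position)
n=2: W (go to 0, an L position)
n=3: W (go to 0, an L position)
n=4: L (options 2(W), 3(W) are all W)
n=5: W (go to 0, an L position)
n=6: W (go to 4, an L position)
n=7: W (go to 0, an L position)
n=8: L (options 6(W), 7(W) are all W)
n=9: W (go to 8, an L position)
n=10: W (go to 8, an L position)
n=11: W (go to 0, an L position)
n=12: W (go to 4, an L position)
n=13: W (go to 0, an L position)
n=14: L (options 7(W), 12(W), 13(W) are all W)
n=15: W (go to 14, an L position)
n=16: W (go to 14, an L position)
n=17: W (go to 0, an L position)
n=18: L (options 6(W), 15(W), 16(W), 17(W) are all W)
n=19: W (go to 0, an L position)
n=20: W (go to 18, an L position)
n=21: W (go to 14, an L position)
n=22: L (options 11(W), 20(W), 21(W) are all W)
n=23: W (go to 0, an L position)
n=24: W (go to 8, an L position)
From 24, the L positions reachable in one move are: 8, 22. Any move reaching one of these is winning.

Move to 8.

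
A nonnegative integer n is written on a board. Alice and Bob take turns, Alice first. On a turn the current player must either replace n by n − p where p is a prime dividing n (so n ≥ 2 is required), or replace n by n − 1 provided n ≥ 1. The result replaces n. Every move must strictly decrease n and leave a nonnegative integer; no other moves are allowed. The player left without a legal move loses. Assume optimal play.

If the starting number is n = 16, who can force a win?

Bob wins.

Label each position W (a win for the player to move) or L (a loss). A position with no legal move is L; any other position is W exactly when some move reaches an L, and L when every move reaches a W.
n=0: no move → L
n=1: →0(L), so W
n=2: →0(L), so W
n=3: →0(L), so W
n=4: →2(W), 3(W) — all W, so L
n=5: →0(L), so W
n=6: →4(L), so W
n=7: →0(L), so W
n=8: →6(W), 7(W) — all W, so L
n=9: →8(L), so W
n=10: →8(L), so W
n=11: →0(L), so W
n=12: →9(W), 10(W), 11(W) — all W, so L
n=13: →0(L), so W
n=14: →12(L), so W
n=15: →12(L), so W
n=16: →14(W), 15(W) — all W, so L
Every move from 16 reaches a W position, so the mover loses.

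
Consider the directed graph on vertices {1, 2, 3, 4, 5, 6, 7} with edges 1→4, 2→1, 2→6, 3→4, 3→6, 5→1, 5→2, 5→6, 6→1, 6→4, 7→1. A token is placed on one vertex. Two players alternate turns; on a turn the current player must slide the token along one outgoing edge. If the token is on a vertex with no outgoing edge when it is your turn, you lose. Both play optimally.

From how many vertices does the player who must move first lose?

3

Work bottom-up. With no move the player to move loses. Otherwise the position is W if at least one move leads to an L position for the opponent, and L if every move leads to a W.
Every edge goes from a vertex to one that appears earlier in the order 4, 1, 6, 2, 5, 3, 7, so processing vertices in that order labels each vertex after all of its successors.
4: no outgoing edge → L
1: W (go to 4, an L position)
6: W (go to 4, an L position)
2: L (options 6(W), 1(W) are all W)
5: W (go to 2, an L position)
3: W (go to 4, an L position)
7: L (sole option 1(W) is W)
The L vertices are 2, 4, 7; that is 3 in all.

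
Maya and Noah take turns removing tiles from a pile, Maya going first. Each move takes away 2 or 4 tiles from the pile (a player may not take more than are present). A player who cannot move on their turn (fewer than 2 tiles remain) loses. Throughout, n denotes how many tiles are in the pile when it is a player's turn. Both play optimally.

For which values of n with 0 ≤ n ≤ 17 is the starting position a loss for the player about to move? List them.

Label each position W (a win for the player to move) or L (a loss). A position with no legal move is L; any other position is W exactly when some move reaches an L, and L when every move reaches a W.
n=0: no move → L
n=1: no move → L
n=2: →0(L), so W
n=3: →1(L), so W
n=4: →0(L), so W
n=5: →1(L), so W
n=6: →4(W), 2(W) — all W, so L
n=7: →5(W), 3(W) — all W, so L
n=8: →6(L), so W
n=9: →7(L), so W
n=10: →6(L), so W
n=11: →7(L), so W
n=12: →10(W), 8(W) — all W, so L
n=13: →11(W), 9(W) — all W, so L
n=14: →12(L), so W
n=15: →13(L), so W
n=16: →12(L), so W
n=17: →13(L), so W
Reading off the rows marked L gives the requested list; there are 6 such values of n.

0, 1, 6, 7, 12, 13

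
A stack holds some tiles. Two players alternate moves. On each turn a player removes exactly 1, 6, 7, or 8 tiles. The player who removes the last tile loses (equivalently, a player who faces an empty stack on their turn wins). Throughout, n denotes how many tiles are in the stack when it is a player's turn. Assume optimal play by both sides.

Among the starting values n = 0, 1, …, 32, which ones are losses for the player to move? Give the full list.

Build the W/L table. Terminal = W. A non-terminal position is W if it has a move to some L; otherwise it is L.
n=0: no move; the opponent has just taken the last tile and therefore loses → W
n=1: L (sole option 0(W) is W)
n=2: W (go to 1, an L position)
n=3: L (sole option 2(W) is W)
n=4: W (go to 3, an L position)
n=5: L (sole option 4(W) is W)
n=6: W (go to 5, an L position)
n=7: W (go to 1, an L position)
n=8: W (go to 1, an L position)
n=9: W (go to 3, an L position)
n=10: W (go to 3, an L position)
n=11: W (go to 5, an L position)
n=12: W (go to 5, an L position)
n=13: W (go to 5, an L position)
n=14: L (options 13(W), 8(W), 7(W), 6(W) are all W)
n=15: W (go to 14, an L position)
n=16: L (options 15(W), 10(W), 9(W), 8(W) are all W)
n=17: W (go to 16, an L position)
n=18: L (options 17(W), 12(W), 11(W), 10(W) are all W)
n=19: W (go to 18, an L position)
n=20: W (go to 14, an L position)
n=21: W (go to 14, an L position)
n=22: W (go to 16, an L position)
n=23: W (go to 16, an L position)
n=24: W (go to 18, an L position)
n=25: W (go to 18, an L position)
n=26: W (go to 18, an L position)
n=27: L (options 26(W), 21(W), 20(W), 19(W) are all W)
n=28: W (go to 27, an L position)
n=29: L (options 28(W), 23(W), 22(W), 21(W) are all W)
n=30: W (go to 29, an L position)
n=31: L (options 30(W), 25(W), 24(W), 23(W) are all W)
n=32: W (go to 31, an L position)
Reading off the rows marked L gives the requested list; there are 9 such values of n.

1, 3, 5, 14, 16, 18, 27, 29, 31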